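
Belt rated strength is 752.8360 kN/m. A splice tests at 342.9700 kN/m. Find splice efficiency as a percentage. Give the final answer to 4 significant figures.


Eff = 342.9700 / 752.8360 * 100
Eff = 45.56 %


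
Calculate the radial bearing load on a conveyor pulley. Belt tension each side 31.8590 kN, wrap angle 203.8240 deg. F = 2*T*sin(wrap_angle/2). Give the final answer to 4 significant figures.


F = 2 * 31.8590 * sin(203.8240/2 deg)
F = 62.35 kN


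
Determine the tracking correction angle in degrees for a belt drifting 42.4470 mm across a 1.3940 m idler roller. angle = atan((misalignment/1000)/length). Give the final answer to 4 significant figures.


misalign_m = 42.4470 / 1000 = 0.042447 m
angle = atan(0.042447 / 1.3940)
angle = 1.744 deg


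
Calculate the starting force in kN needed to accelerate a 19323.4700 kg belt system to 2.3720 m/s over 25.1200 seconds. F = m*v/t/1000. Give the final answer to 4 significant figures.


F = 19323.4700 * 2.3720 / 25.1200 / 1000
F = 1.825 kN


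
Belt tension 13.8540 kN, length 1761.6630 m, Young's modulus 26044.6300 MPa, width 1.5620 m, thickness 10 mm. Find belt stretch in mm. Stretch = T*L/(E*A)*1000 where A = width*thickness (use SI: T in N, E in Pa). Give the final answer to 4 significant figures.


A = 1.5620 * 0.01 = 0.01562 m^2
Stretch = 13.8540*1000 * 1761.6630 / (26044.6300e6 * 0.01562) * 1000
Stretch = 59.99 mm


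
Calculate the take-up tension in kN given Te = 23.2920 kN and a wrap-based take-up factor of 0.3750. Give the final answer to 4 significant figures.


T_tu = 23.2920 * 0.3750
T_tu = 8.735 kN


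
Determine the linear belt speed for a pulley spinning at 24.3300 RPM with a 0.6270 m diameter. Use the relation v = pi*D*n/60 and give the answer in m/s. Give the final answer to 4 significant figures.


v = pi * 0.6270 * 24.3300 / 60
v = 0.7987 m/s


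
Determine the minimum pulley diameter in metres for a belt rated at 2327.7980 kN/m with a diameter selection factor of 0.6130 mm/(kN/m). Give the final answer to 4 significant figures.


D = 2327.7980 * 0.6130 / 1000
D = 1.427 m


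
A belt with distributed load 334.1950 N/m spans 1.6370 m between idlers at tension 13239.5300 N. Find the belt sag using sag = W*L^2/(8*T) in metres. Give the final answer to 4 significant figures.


sag = 334.1950 * 1.6370^2 / (8 * 13239.5300)
sag = 0.008455 m


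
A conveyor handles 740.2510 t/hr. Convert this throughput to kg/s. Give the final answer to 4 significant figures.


m_dot = 740.2510 * 1000 / 3600
m_dot = 205.6 kg/s


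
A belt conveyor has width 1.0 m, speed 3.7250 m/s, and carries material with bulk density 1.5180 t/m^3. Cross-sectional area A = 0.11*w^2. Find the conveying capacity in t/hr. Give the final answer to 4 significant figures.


A = 0.11 * 1.0^2 = 0.11 m^2
C = 0.11 * 3.7250 * 1.5180 * 3600
C = 2239 t/hr


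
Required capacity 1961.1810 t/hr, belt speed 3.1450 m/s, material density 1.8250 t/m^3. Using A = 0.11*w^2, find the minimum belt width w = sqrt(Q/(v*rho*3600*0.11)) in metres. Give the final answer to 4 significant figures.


A_req = 1961.1810 / (3.1450 * 1.8250 * 3600) = 0.0949143 m^2
w = sqrt(0.0949143 / 0.11)
w = 0.9289 m


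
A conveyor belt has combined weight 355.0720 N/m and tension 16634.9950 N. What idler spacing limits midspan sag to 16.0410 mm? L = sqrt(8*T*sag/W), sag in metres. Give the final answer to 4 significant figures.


sag = 16.0410/1000 = 0.016041 m
L = sqrt(8 * 16634.9950 * 0.016041 / 355.0720)
L = 2.452 m


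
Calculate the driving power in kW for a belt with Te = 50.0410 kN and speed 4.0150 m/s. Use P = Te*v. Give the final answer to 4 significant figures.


P = Te * v = 50.0410 * 4.0150
P = 200.9 kW


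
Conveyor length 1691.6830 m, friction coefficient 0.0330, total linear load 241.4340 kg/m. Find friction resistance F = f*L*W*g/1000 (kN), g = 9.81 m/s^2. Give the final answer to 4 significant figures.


F = 0.0330 * 1691.6830 * 241.4340 * 9.81 / 1000
F = 132.2 kN


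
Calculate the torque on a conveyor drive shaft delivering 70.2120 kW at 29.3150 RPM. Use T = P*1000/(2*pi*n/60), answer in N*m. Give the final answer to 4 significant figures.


omega = 2*pi*29.3150/60 = 3.06986 rad/s
T = 70.2120*1000 / 3.06986
T = 22870 N*m


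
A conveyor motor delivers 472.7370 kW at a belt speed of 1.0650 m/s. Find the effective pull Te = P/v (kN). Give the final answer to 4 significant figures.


Te = P / v = 472.7370 / 1.0650
Te = 443.9 kN


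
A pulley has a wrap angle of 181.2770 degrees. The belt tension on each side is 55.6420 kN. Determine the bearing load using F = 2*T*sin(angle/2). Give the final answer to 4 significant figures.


F = 2 * 55.6420 * sin(181.2770/2 deg)
F = 111.3 kN


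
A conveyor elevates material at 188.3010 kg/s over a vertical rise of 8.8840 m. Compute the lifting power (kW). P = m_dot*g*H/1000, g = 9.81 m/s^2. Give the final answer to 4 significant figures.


P = 188.3010 * 9.81 * 8.8840 / 1000
P = 16.41 kW


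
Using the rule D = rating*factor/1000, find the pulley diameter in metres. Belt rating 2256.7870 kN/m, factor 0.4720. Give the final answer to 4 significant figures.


D = 2256.7870 * 0.4720 / 1000
D = 1.065 m


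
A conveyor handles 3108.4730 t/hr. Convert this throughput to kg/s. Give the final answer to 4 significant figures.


m_dot = 3108.4730 * 1000 / 3600
m_dot = 863.5 kg/s


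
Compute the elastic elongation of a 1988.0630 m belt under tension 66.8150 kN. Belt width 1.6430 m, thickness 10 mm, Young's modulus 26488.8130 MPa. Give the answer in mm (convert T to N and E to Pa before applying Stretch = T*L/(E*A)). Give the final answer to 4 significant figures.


A = 1.6430 * 0.01 = 0.01643 m^2
Stretch = 66.8150*1000 * 1988.0630 / (26488.8130e6 * 0.01643) * 1000
Stretch = 305.2 mm


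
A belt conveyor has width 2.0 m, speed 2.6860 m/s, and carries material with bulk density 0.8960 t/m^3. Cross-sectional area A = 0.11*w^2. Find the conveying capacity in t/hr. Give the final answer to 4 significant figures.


A = 0.11 * 2.0^2 = 0.44 m^2
C = 0.44 * 2.6860 * 0.8960 * 3600
C = 3812 t/hr


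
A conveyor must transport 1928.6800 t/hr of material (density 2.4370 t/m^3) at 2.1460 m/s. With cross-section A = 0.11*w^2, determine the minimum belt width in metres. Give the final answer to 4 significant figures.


A_req = 1928.6800 / (2.1460 * 2.4370 * 3600) = 0.102441 m^2
w = sqrt(0.102441 / 0.11)
w = 0.9650 m


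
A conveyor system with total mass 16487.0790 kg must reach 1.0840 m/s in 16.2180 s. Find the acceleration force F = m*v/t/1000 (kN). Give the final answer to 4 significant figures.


F = 16487.0790 * 1.0840 / 16.2180 / 1000
F = 1.102 kN


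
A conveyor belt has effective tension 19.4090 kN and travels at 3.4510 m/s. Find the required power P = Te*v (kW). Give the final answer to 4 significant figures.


P = Te * v = 19.4090 * 3.4510
P = 66.98 kW


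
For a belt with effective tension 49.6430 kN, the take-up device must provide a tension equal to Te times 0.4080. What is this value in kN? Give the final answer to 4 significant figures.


T_tu = 49.6430 * 0.4080
T_tu = 20.25 kN


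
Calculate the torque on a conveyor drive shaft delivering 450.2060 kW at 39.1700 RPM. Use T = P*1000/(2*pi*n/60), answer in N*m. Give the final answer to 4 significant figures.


omega = 2*pi*39.1700/60 = 4.10187 rad/s
T = 450.2060*1000 / 4.10187
T = 109800 N*m


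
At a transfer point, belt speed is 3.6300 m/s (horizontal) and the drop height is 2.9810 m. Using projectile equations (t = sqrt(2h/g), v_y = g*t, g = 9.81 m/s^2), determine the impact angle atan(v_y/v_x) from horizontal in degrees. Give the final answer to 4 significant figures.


t = sqrt(2*2.9810/9.81) = 0.779581 s
v_y = 9.81 * 0.779581 = 7.64769 m/s
angle = atan(7.64769 / 3.6300) = 64.61 deg


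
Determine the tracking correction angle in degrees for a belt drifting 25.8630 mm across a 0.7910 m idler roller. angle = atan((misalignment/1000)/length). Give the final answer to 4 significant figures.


misalign_m = 25.8630 / 1000 = 0.025863 m
angle = atan(0.025863 / 0.7910)
angle = 1.873 deg


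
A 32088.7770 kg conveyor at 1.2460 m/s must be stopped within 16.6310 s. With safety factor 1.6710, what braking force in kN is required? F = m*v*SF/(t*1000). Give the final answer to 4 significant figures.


F = 32088.7770 * 1.2460 / 16.6310 * 1.6710 / 1000
F = 4.017 kN


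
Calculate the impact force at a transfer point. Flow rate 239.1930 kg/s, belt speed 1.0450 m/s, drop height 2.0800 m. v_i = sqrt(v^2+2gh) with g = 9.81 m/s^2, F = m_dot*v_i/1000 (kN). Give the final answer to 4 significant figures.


v_i = sqrt(1.0450^2 + 2*9.81*2.0800) = 6.47315 m/s
F = 239.1930 * 6.47315 / 1000
F = 1.548 kN


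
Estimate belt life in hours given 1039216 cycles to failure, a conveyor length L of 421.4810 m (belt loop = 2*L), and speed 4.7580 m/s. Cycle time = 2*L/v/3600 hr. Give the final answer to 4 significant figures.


cycle_time = 2 * 421.4810 / 4.7580 / 3600 = 0.0492131 hr
life = 1039216 * 0.0492131 = 51140 hours


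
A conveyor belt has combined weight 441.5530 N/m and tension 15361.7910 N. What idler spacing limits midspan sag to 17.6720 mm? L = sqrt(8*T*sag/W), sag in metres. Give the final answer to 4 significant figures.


sag = 17.6720/1000 = 0.017672 m
L = sqrt(8 * 15361.7910 * 0.017672 / 441.5530)
L = 2.218 m


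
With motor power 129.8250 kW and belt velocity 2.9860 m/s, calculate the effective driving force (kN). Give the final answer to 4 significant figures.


Te = P / v = 129.8250 / 2.9860
Te = 43.48 kN


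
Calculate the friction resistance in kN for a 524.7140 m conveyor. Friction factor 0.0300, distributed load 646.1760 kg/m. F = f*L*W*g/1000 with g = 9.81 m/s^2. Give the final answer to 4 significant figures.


F = 0.0300 * 524.7140 * 646.1760 * 9.81 / 1000
F = 99.78 kN


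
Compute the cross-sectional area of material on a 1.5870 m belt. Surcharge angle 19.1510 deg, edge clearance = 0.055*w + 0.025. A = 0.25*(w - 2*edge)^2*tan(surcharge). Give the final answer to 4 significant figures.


edge = 0.055*1.5870 + 0.025 = 0.112285 m
ew = 1.5870 - 2*0.112285 = 1.36243 m
A = 0.25 * 1.36243^2 * tan(19.1510 deg)
A = 0.1612 m^2


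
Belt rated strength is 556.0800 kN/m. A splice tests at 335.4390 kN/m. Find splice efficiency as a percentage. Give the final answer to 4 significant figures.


Eff = 335.4390 / 556.0800 * 100
Eff = 60.32 %


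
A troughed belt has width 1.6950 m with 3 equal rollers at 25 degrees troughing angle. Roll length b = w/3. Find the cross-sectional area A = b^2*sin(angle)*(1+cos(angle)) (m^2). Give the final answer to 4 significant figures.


b = 1.6950/3 = 0.565 m
A = 0.565^2 * sin(25 deg) * (1 + cos(25 deg))
A = 0.2572 m^2


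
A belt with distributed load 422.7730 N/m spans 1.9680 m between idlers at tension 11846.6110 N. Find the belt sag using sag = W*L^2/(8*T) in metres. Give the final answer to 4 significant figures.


sag = 422.7730 * 1.9680^2 / (8 * 11846.6110)
sag = 0.01728 m


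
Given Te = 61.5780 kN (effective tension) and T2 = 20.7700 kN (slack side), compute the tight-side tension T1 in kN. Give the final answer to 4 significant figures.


T1 = Te + T2 = 61.5780 + 20.7700
T1 = 82.35 kN


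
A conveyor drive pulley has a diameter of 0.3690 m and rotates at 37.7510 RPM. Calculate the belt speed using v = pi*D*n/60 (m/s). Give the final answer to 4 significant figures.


v = pi * 0.3690 * 37.7510 / 60
v = 0.7294 m/s


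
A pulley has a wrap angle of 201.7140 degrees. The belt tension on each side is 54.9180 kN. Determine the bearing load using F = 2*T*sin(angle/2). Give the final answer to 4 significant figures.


F = 2 * 54.9180 * sin(201.7140/2 deg)
F = 107.9 kN


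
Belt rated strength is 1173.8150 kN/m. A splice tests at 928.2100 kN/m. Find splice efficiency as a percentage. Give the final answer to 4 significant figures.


Eff = 928.2100 / 1173.8150 * 100
Eff = 79.08 %


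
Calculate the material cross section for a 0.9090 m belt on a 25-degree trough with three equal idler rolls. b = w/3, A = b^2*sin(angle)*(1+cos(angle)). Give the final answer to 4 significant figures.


b = 0.9090/3 = 0.303 m
A = 0.303^2 * sin(25 deg) * (1 + cos(25 deg))
A = 0.07397 m^2


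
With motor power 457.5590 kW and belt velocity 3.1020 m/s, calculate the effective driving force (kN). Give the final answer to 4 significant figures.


Te = P / v = 457.5590 / 3.1020
Te = 147.5 kN


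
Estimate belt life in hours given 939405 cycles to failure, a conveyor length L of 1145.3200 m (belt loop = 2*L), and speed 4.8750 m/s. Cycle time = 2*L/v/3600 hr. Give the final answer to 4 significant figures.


cycle_time = 2 * 1145.3200 / 4.8750 / 3600 = 0.130521 hr
life = 939405 * 0.130521 = 122600 hours


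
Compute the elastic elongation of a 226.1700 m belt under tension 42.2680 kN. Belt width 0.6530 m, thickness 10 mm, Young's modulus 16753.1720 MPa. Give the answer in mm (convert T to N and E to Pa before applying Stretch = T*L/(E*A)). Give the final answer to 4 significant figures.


A = 0.6530 * 0.01 = 0.00653 m^2
Stretch = 42.2680*1000 * 226.1700 / (16753.1720e6 * 0.00653) * 1000
Stretch = 87.38 mm


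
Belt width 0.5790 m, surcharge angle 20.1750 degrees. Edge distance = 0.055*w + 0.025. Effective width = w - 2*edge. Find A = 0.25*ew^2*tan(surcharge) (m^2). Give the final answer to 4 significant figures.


edge = 0.055*0.5790 + 0.025 = 0.056845 m
ew = 0.5790 - 2*0.056845 = 0.46531 m
A = 0.25 * 0.46531^2 * tan(20.1750 deg)
A = 0.01989 m^2


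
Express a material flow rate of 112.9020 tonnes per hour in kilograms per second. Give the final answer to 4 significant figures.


m_dot = 112.9020 * 1000 / 3600
m_dot = 31.36 kg/s


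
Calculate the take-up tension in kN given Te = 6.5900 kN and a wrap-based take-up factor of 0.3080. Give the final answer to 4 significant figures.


T_tu = 6.5900 * 0.3080
T_tu = 2.030 kN


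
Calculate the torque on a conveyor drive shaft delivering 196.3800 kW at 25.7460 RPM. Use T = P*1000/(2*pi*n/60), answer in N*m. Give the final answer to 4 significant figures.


omega = 2*pi*25.7460/60 = 2.69611 rad/s
T = 196.3800*1000 / 2.69611
T = 72840 N*m


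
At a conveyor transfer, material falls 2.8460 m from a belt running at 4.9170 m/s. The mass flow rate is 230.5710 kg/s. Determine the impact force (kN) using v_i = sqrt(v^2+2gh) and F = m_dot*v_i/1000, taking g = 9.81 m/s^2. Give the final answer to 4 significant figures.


v_i = sqrt(4.9170^2 + 2*9.81*2.8460) = 8.94513 m/s
F = 230.5710 * 8.94513 / 1000
F = 2.062 kN


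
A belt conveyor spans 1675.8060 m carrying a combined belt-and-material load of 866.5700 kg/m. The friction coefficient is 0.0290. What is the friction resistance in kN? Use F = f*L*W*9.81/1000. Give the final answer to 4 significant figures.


F = 0.0290 * 1675.8060 * 866.5700 * 9.81 / 1000
F = 413.1 kN


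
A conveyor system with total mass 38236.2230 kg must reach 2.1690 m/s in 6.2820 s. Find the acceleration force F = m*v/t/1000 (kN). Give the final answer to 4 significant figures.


F = 38236.2230 * 2.1690 / 6.2820 / 1000
F = 13.20 kN


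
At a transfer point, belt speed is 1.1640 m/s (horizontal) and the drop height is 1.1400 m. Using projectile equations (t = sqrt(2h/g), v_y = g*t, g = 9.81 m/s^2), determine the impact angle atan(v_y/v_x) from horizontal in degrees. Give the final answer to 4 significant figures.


t = sqrt(2*1.1400/9.81) = 0.482095 s
v_y = 9.81 * 0.482095 = 4.72935 m/s
angle = atan(4.72935 / 1.1640) = 76.17 deg


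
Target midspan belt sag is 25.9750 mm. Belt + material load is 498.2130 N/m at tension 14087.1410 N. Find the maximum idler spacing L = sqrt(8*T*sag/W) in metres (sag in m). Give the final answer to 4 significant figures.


sag = 25.9750/1000 = 0.025975 m
L = sqrt(8 * 14087.1410 * 0.025975 / 498.2130)
L = 2.424 m


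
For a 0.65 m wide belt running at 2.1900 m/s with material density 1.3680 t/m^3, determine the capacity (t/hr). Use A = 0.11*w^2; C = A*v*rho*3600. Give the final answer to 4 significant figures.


A = 0.11 * 0.65^2 = 0.046475 m^2
C = 0.046475 * 2.1900 * 1.3680 * 3600
C = 501.2 t/hr


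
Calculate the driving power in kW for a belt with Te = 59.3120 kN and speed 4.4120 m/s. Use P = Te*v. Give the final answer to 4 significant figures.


P = Te * v = 59.3120 * 4.4120
P = 261.7 kW


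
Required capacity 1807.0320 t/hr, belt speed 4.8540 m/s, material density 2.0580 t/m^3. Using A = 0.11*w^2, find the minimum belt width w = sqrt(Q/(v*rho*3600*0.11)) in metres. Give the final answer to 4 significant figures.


A_req = 1807.0320 / (4.8540 * 2.0580 * 3600) = 0.0502479 m^2
w = sqrt(0.0502479 / 0.11)
w = 0.6759 m


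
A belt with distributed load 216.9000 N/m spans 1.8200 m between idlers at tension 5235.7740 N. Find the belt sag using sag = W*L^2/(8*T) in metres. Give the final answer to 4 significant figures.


sag = 216.9000 * 1.8200^2 / (8 * 5235.7740)
sag = 0.01715 m


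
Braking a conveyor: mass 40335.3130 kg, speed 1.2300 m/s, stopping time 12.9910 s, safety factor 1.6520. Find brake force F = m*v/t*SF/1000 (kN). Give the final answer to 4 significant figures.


F = 40335.3130 * 1.2300 / 12.9910 * 1.6520 / 1000
F = 6.309 kN


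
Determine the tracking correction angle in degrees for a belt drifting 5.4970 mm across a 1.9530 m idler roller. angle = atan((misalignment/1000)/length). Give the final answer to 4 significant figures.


misalign_m = 5.4970 / 1000 = 0.005497 m
angle = atan(0.005497 / 1.9530)
angle = 0.1613 deg


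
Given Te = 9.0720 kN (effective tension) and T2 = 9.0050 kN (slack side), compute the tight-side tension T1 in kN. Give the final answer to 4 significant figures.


T1 = Te + T2 = 9.0720 + 9.0050
T1 = 18.08 kN


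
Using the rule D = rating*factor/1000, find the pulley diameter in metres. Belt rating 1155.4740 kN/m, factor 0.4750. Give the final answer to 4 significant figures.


D = 1155.4740 * 0.4750 / 1000
D = 0.5489 m


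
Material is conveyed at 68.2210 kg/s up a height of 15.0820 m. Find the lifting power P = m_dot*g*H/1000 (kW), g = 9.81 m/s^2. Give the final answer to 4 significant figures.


P = 68.2210 * 9.81 * 15.0820 / 1000
P = 10.09 kW


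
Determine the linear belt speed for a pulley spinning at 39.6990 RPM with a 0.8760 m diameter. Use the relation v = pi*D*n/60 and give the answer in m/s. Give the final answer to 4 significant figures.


v = pi * 0.8760 * 39.6990 / 60
v = 1.821 m/s


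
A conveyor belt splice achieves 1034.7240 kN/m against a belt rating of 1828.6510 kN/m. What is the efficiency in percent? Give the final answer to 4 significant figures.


Eff = 1034.7240 / 1828.6510 * 100
Eff = 56.58 %


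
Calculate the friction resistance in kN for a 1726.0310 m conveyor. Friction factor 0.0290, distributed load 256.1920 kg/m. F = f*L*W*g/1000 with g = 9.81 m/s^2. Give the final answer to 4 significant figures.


F = 0.0290 * 1726.0310 * 256.1920 * 9.81 / 1000
F = 125.8 kN


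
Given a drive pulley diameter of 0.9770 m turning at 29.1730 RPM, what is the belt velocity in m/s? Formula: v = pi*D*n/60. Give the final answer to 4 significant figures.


v = pi * 0.9770 * 29.1730 / 60
v = 1.492 m/s


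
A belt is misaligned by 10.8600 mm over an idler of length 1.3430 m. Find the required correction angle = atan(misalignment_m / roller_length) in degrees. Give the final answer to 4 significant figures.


misalign_m = 10.8600 / 1000 = 0.010860 m
angle = atan(0.010860 / 1.3430)
angle = 0.4633 deg


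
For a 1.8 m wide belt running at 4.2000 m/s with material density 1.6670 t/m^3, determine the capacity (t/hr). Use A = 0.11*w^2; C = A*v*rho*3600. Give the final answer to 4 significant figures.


A = 0.11 * 1.8^2 = 0.3564 m^2
C = 0.3564 * 4.2000 * 1.6670 * 3600
C = 8983 t/hr


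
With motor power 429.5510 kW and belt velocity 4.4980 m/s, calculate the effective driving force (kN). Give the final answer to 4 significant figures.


Te = P / v = 429.5510 / 4.4980
Te = 95.50 kN


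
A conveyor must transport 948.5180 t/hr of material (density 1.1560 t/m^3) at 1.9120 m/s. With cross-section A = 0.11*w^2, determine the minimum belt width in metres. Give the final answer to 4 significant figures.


A_req = 948.5180 / (1.9120 * 1.1560 * 3600) = 0.119206 m^2
w = sqrt(0.119206 / 0.11)
w = 1.041 m


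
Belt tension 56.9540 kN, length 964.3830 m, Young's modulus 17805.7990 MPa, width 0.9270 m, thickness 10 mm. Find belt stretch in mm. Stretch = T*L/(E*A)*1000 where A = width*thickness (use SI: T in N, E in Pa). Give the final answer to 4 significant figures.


A = 0.9270 * 0.01 = 0.00927 m^2
Stretch = 56.9540*1000 * 964.3830 / (17805.7990e6 * 0.00927) * 1000
Stretch = 332.8 mm


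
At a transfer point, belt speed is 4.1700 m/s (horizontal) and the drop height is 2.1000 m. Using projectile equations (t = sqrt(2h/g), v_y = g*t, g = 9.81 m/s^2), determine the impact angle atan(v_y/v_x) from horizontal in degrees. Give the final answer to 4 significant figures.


t = sqrt(2*2.1000/9.81) = 0.65432 s
v_y = 9.81 * 0.65432 = 6.41888 m/s
angle = atan(6.41888 / 4.1700) = 56.99 deg


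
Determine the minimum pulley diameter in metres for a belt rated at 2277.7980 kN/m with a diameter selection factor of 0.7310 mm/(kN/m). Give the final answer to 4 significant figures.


D = 2277.7980 * 0.7310 / 1000
D = 1.665 m


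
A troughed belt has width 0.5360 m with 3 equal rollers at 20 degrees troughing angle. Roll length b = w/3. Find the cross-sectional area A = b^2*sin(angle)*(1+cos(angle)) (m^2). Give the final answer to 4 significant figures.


b = 0.5360/3 = 0.178667 m
A = 0.178667^2 * sin(20 deg) * (1 + cos(20 deg))
A = 0.02118 m^2


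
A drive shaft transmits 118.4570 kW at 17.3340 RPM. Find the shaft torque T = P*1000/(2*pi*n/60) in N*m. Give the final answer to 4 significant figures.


omega = 2*pi*17.3340/60 = 1.81521 rad/s
T = 118.4570*1000 / 1.81521
T = 65260 N*m


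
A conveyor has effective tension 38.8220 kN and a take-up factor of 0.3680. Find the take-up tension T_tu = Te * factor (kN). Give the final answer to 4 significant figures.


T_tu = 38.8220 * 0.3680
T_tu = 14.29 kN


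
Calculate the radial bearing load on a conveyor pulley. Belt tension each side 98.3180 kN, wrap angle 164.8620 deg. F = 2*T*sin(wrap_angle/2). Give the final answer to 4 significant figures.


F = 2 * 98.3180 * sin(164.8620/2 deg)
F = 194.9 kN


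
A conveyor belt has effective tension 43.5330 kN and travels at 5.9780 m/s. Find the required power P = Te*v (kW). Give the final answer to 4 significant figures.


P = Te * v = 43.5330 * 5.9780
P = 260.2 kW


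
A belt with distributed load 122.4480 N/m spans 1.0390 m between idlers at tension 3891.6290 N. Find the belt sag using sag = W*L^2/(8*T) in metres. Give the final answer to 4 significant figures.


sag = 122.4480 * 1.0390^2 / (8 * 3891.6290)
sag = 0.004246 m


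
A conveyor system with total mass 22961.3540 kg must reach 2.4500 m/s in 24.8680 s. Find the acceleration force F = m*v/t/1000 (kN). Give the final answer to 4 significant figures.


F = 22961.3540 * 2.4500 / 24.8680 / 1000
F = 2.262 kN


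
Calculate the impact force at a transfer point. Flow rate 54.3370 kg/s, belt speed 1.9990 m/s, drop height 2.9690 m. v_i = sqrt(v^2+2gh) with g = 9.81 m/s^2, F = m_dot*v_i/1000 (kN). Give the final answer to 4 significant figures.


v_i = sqrt(1.9990^2 + 2*9.81*2.9690) = 7.88973 m/s
F = 54.3370 * 7.88973 / 1000
F = 0.4287 kN


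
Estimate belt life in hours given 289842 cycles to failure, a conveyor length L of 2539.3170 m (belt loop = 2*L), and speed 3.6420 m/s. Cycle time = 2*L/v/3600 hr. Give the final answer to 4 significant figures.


cycle_time = 2 * 2539.3170 / 3.6420 / 3600 = 0.387351 hr
life = 289842 * 0.387351 = 112300 hours


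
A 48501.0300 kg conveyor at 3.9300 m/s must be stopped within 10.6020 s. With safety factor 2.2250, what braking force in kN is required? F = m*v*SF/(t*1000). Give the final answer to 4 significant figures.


F = 48501.0300 * 3.9300 / 10.6020 * 2.2250 / 1000
F = 40.00 kN


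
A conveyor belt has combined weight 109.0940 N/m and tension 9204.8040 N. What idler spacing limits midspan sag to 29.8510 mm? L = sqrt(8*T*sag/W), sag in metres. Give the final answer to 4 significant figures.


sag = 29.8510/1000 = 0.029851 m
L = sqrt(8 * 9204.8040 * 0.029851 / 109.0940)
L = 4.489 m


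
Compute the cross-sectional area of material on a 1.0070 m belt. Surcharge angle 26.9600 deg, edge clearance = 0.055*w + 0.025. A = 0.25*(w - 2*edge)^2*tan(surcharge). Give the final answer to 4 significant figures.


edge = 0.055*1.0070 + 0.025 = 0.080385 m
ew = 1.0070 - 2*0.080385 = 0.84623 m
A = 0.25 * 0.84623^2 * tan(26.9600 deg)
A = 0.09106 m^2


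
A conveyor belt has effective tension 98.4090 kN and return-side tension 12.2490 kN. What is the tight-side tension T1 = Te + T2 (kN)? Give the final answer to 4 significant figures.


T1 = Te + T2 = 98.4090 + 12.2490
T1 = 110.7 kN


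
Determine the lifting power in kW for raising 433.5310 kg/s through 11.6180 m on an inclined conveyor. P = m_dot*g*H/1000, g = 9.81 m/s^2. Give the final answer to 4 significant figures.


P = 433.5310 * 9.81 * 11.6180 / 1000
P = 49.41 kW


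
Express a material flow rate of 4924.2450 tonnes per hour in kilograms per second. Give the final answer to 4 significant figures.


m_dot = 4924.2450 * 1000 / 3600
m_dot = 1368 kg/s


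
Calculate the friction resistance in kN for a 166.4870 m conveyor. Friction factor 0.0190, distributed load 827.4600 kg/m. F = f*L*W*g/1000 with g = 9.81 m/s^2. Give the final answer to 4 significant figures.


F = 0.0190 * 166.4870 * 827.4600 * 9.81 / 1000
F = 25.68 kN


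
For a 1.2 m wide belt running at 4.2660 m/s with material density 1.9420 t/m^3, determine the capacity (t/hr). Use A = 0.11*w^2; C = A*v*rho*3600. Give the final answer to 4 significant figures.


A = 0.11 * 1.2^2 = 0.1584 m^2
C = 0.1584 * 4.2660 * 1.9420 * 3600
C = 4724 t/hr


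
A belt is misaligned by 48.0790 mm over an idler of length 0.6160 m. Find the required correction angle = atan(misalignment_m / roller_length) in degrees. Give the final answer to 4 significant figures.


misalign_m = 48.0790 / 1000 = 0.048079 m
angle = atan(0.048079 / 0.6160)
angle = 4.463 deg


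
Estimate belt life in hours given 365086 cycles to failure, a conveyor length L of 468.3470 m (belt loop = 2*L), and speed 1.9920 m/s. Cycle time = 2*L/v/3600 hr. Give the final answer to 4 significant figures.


cycle_time = 2 * 468.3470 / 1.9920 / 3600 = 0.130619 hr
life = 365086 * 0.130619 = 47690 hours


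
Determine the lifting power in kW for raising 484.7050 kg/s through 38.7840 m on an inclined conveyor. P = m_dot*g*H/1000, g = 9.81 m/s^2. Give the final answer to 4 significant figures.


P = 484.7050 * 9.81 * 38.7840 / 1000
P = 184.4 kW


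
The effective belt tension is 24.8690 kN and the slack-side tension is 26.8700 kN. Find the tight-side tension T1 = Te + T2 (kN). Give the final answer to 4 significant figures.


T1 = Te + T2 = 24.8690 + 26.8700
T1 = 51.74 kN


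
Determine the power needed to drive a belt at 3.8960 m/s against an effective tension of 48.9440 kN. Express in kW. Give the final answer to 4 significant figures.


P = Te * v = 48.9440 * 3.8960
P = 190.7 kW


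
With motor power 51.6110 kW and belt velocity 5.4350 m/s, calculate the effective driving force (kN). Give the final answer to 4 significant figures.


Te = P / v = 51.6110 / 5.4350
Te = 9.496 kN


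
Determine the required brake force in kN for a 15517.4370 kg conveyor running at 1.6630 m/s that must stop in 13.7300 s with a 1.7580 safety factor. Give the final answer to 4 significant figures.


F = 15517.4370 * 1.6630 / 13.7300 * 1.7580 / 1000
F = 3.304 kN


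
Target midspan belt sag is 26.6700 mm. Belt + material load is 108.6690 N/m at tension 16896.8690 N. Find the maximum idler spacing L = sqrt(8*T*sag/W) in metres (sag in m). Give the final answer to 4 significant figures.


sag = 26.6700/1000 = 0.026670 m
L = sqrt(8 * 16896.8690 * 0.026670 / 108.6690)
L = 5.760 m


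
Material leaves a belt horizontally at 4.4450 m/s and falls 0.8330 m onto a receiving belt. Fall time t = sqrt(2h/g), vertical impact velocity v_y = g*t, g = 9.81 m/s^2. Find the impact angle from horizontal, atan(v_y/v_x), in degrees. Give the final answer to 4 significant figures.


t = sqrt(2*0.8330/9.81) = 0.4121 s
v_y = 9.81 * 0.4121 = 4.0427 m/s
angle = atan(4.0427 / 4.4450) = 42.29 deg


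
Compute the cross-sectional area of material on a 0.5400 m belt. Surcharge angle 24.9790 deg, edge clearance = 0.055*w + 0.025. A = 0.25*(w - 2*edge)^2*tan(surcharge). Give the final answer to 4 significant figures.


edge = 0.055*0.5400 + 0.025 = 0.0547 m
ew = 0.5400 - 2*0.0547 = 0.4306 m
A = 0.25 * 0.4306^2 * tan(24.9790 deg)
A = 0.02159 m^2


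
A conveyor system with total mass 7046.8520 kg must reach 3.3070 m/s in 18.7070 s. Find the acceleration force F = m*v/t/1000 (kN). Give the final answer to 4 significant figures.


F = 7046.8520 * 3.3070 / 18.7070 / 1000
F = 1.246 kN


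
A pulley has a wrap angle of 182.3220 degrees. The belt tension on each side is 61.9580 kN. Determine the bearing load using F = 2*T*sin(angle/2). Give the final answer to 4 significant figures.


F = 2 * 61.9580 * sin(182.3220/2 deg)
F = 123.9 kN


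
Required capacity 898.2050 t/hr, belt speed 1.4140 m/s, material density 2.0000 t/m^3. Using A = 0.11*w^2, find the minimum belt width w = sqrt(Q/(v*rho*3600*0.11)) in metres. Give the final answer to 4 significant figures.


A_req = 898.2050 / (1.4140 * 2.0000 * 3600) = 0.0882254 m^2
w = sqrt(0.0882254 / 0.11)
w = 0.8956 m


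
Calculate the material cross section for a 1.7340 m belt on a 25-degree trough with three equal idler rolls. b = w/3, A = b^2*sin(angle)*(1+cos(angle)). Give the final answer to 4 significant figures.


b = 1.7340/3 = 0.578 m
A = 0.578^2 * sin(25 deg) * (1 + cos(25 deg))
A = 0.2692 m^2


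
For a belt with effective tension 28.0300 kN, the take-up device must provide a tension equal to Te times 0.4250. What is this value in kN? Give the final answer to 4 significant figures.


T_tu = 28.0300 * 0.4250
T_tu = 11.91 kN


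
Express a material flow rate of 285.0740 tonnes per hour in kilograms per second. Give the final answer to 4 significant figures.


m_dot = 285.0740 * 1000 / 3600
m_dot = 79.19 kg/s


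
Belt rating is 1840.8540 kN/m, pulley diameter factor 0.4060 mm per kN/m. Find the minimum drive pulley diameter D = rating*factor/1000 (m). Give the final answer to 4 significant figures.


D = 1840.8540 * 0.4060 / 1000
D = 0.7474 m


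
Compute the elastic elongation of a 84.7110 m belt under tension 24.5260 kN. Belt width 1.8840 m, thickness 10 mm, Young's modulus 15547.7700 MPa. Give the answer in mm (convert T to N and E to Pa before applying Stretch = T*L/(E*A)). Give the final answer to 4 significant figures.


A = 1.8840 * 0.01 = 0.01884 m^2
Stretch = 24.5260*1000 * 84.7110 / (15547.7700e6 * 0.01884) * 1000
Stretch = 7.093 mm


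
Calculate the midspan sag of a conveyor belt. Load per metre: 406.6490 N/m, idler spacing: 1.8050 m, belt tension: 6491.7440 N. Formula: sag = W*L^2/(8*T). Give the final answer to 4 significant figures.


sag = 406.6490 * 1.8050^2 / (8 * 6491.7440)
sag = 0.02551 m


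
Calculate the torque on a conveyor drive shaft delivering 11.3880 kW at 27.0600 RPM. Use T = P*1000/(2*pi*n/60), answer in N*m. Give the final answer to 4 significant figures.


omega = 2*pi*27.0600/60 = 2.83372 rad/s
T = 11.3880*1000 / 2.83372
T = 4019 N*m


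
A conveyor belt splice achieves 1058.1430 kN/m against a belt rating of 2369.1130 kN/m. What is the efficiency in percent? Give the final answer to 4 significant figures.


Eff = 1058.1430 / 2369.1130 * 100
Eff = 44.66 %


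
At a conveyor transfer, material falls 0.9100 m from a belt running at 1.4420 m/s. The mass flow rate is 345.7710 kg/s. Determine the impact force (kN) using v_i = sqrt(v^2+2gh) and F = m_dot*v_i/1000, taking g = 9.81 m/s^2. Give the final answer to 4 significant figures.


v_i = sqrt(1.4420^2 + 2*9.81*0.9100) = 4.4647 m/s
F = 345.7710 * 4.4647 / 1000
F = 1.544 kN


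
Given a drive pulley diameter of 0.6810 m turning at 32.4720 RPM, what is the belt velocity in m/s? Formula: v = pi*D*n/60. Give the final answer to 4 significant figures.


v = pi * 0.6810 * 32.4720 / 60
v = 1.158 m/s


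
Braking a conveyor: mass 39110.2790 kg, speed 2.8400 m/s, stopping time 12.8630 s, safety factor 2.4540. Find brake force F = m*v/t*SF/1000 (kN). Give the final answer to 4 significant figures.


F = 39110.2790 * 2.8400 / 12.8630 * 2.4540 / 1000
F = 21.19 kN


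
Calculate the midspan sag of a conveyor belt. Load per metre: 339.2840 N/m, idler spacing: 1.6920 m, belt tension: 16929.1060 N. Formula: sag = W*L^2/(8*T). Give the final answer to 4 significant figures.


sag = 339.2840 * 1.6920^2 / (8 * 16929.1060)
sag = 0.007172 m


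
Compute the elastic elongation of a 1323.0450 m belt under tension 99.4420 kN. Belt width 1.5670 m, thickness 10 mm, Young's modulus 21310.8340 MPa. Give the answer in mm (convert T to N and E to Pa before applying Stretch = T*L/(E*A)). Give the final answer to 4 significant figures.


A = 1.5670 * 0.01 = 0.01567 m^2
Stretch = 99.4420*1000 * 1323.0450 / (21310.8340e6 * 0.01567) * 1000
Stretch = 394.0 mm


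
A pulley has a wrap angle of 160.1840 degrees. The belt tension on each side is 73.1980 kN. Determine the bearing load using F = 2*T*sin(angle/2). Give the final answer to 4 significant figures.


F = 2 * 73.1980 * sin(160.1840/2 deg)
F = 144.2 kN


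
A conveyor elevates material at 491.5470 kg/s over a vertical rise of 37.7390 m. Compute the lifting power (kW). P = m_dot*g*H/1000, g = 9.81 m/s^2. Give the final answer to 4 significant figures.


P = 491.5470 * 9.81 * 37.7390 / 1000
P = 182.0 kW


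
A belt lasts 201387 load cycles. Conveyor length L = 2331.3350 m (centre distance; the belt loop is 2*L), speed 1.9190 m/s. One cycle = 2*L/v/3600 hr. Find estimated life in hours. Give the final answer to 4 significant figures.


cycle_time = 2 * 2331.3350 / 1.9190 / 3600 = 0.674928 hr
life = 201387 * 0.674928 = 135900 hours


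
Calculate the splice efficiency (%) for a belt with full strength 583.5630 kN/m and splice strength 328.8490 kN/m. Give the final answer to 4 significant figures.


Eff = 328.8490 / 583.5630 * 100
Eff = 56.35 %


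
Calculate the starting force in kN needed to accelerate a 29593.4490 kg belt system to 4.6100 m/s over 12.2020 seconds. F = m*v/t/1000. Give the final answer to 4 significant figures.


F = 29593.4490 * 4.6100 / 12.2020 / 1000
F = 11.18 kN


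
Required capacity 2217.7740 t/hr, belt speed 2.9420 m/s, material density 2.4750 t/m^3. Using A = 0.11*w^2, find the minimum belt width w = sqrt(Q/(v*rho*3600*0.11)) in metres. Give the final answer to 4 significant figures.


A_req = 2217.7740 / (2.9420 * 2.4750 * 3600) = 0.0846052 m^2
w = sqrt(0.0846052 / 0.11)
w = 0.8770 m


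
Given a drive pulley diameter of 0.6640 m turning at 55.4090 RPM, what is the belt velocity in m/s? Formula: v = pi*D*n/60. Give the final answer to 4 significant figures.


v = pi * 0.6640 * 55.4090 / 60
v = 1.926 m/s


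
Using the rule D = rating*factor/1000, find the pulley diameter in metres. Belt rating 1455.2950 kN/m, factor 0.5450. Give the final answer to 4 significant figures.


D = 1455.2950 * 0.5450 / 1000
D = 0.7931 m


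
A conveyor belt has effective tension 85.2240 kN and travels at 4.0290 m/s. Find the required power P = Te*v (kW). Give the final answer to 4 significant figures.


P = Te * v = 85.2240 * 4.0290
P = 343.4 kW


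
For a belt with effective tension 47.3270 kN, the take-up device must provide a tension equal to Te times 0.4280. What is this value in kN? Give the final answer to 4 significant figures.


T_tu = 47.3270 * 0.4280
T_tu = 20.26 kN


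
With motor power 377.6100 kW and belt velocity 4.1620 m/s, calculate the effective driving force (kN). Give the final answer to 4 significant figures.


Te = P / v = 377.6100 / 4.1620
Te = 90.73 kN


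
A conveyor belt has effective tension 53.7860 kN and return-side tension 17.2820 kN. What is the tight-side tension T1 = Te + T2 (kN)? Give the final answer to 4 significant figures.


T1 = Te + T2 = 53.7860 + 17.2820
T1 = 71.07 kN


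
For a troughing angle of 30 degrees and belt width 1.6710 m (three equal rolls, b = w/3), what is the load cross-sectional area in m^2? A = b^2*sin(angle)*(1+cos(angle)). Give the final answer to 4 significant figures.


b = 1.6710/3 = 0.557 m
A = 0.557^2 * sin(30 deg) * (1 + cos(30 deg))
A = 0.2895 m^2


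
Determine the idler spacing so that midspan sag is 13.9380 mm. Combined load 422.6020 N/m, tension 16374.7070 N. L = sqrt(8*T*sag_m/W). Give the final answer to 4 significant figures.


sag = 13.9380/1000 = 0.013938 m
L = sqrt(8 * 16374.7070 * 0.013938 / 422.6020)
L = 2.079 m


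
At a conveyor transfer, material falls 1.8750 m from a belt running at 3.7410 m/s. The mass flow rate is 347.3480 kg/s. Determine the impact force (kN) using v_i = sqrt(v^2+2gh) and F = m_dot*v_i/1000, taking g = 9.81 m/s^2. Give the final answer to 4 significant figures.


v_i = sqrt(3.7410^2 + 2*9.81*1.8750) = 7.12619 m/s
F = 347.3480 * 7.12619 / 1000
F = 2.475 kN


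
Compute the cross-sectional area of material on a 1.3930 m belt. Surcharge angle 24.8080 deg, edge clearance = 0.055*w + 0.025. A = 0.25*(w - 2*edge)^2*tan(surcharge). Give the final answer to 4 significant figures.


edge = 0.055*1.3930 + 0.025 = 0.101615 m
ew = 1.3930 - 2*0.101615 = 1.18977 m
A = 0.25 * 1.18977^2 * tan(24.8080 deg)
A = 0.1636 m^2


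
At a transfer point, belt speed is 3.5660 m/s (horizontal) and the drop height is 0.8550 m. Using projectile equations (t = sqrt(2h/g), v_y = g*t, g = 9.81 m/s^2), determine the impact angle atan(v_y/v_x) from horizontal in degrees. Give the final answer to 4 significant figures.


t = sqrt(2*0.8550/9.81) = 0.417507 s
v_y = 9.81 * 0.417507 = 4.09574 m/s
angle = atan(4.09574 / 3.5660) = 48.96 deg


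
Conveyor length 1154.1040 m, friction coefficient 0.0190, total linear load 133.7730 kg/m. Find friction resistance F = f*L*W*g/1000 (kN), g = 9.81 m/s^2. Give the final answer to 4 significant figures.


F = 0.0190 * 1154.1040 * 133.7730 * 9.81 / 1000
F = 28.78 kN


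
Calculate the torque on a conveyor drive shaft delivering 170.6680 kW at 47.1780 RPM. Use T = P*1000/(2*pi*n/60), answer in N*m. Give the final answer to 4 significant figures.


omega = 2*pi*47.1780/60 = 4.94047 rad/s
T = 170.6680*1000 / 4.94047
T = 34540 N*m


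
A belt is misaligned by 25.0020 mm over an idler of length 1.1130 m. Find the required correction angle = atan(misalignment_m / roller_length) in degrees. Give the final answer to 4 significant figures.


misalign_m = 25.0020 / 1000 = 0.025002 m
angle = atan(0.025002 / 1.1130)
angle = 1.287 deg


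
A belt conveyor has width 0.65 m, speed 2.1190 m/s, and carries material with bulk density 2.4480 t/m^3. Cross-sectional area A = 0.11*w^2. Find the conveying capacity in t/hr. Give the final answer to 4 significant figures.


A = 0.11 * 0.65^2 = 0.046475 m^2
C = 0.046475 * 2.1190 * 2.4480 * 3600
C = 867.9 t/hr


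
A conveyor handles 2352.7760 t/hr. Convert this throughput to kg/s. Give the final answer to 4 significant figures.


m_dot = 2352.7760 * 1000 / 3600
m_dot = 653.5 kg/s


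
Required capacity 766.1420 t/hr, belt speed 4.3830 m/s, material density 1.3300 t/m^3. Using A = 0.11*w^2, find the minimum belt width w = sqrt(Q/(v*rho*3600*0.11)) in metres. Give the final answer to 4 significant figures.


A_req = 766.1420 / (4.3830 * 1.3300 * 3600) = 0.0365076 m^2
w = sqrt(0.0365076 / 0.11)
w = 0.5761 m
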